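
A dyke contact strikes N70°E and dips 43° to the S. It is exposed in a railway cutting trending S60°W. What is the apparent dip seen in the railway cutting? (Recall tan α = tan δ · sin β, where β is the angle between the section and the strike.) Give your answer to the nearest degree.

Angle between strike (N70°E) and section (S60°W): β = 10°.
tan α = tan 43° × sin 10° = 0.9325 × 0.1736 = 0.1619
apparent dip = arctan 0.1619 = 9.20°

9°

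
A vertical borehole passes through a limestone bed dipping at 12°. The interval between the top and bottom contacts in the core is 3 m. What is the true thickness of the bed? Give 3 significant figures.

True thickness t = h · cos(dip) = 3 × cos 12°
t = 3 × 0.9781 = 2.934 m

2.93 m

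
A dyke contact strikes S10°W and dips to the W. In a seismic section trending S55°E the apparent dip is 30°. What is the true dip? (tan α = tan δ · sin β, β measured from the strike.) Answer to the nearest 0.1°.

The section is 65° from the strike.
tan δ = tan α / sin β = tan 30° / sin 65° = 0.5774 / 0.9063 = 0.6370
δ = arctan(0.6370) = 32.50°

32.5°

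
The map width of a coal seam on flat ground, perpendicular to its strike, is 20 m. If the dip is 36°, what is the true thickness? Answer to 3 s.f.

True thickness t = w · sin(dip) = 20 × sin 36°
t = 20 × 0.5878 = 11.756 m

11.8 m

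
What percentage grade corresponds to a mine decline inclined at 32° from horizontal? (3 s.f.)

62.5%

grade % = 100 × tan 32° = 100 × 0.6249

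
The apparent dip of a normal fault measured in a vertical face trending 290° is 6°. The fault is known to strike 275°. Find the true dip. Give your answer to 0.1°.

β = acute angle between strike 275° and section 290° = 15°.
tan δ = tan α / sin β = tan 6° / sin 15° = 0.1051 / 0.2588 = 0.4061
δ = arctan(0.4061) = 22.10°

22.1°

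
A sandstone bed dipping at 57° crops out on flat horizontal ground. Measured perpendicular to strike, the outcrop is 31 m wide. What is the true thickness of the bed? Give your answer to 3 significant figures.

26.0 m

True thickness t = w · sin(dip) = 31 × sin 57°
t = 31 × 0.8387 = 25.999 m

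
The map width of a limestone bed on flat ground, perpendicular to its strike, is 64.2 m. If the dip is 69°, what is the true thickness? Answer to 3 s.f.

True thickness t = w · sin(dip) = 64.2 × sin 69°
t = 64.2 × 0.9336 = 59.936 m

59.9 m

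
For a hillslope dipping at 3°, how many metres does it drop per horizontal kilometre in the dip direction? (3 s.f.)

52.4 m

drop per km = 1000 × tan 3° = 1000 × 0.0524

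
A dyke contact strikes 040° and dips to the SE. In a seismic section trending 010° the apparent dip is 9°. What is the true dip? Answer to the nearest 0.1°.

β = acute angle between strike 040° and section 010° = 30°.
tan(true dip) = tan 9° / sin 30° = 0.3168
δ = arctan(0.3168) = 17.58°

17.6°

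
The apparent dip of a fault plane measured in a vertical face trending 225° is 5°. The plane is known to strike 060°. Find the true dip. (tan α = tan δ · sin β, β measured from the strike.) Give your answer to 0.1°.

18.7°

The section is 15° from the strike.
tan(true dip) = tan 5° / sin 15° = 0.3380
true dip = arctan 0.3380 = 18.68°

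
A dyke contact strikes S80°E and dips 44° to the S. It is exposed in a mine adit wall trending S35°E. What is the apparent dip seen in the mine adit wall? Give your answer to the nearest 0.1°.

The section lies 45° from the strike.
tan(apparent dip) = tan 44° · sin 45° = 0.6828
apparent dip = arctan 0.6828 = 34.33°

34.3°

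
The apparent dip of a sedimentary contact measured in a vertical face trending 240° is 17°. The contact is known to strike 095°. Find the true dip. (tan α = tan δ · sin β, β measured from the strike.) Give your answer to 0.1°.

28.1°

β = acute angle between strike 095° and section 240° = 35°.
tan δ = tan α / sin β = tan 17° / sin 35° = 0.3057 / 0.5736 = 0.5330
true dip = arctan 0.5330 = 28.06°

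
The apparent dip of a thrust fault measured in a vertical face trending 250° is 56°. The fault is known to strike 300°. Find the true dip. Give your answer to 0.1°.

β = acute angle between strike 300° and section 250° = 50°.
tan(true dip) = tan 56° / sin 50° = 1.9353
true dip = arctan 1.9353 = 62.67°

62.7°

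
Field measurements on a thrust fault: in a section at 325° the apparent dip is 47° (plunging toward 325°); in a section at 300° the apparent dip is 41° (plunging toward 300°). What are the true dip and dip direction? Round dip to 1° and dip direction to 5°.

true dip 48°, dip direction 340°

Represent each trace as a vector plunging at its apparent dip toward its trend (east-north-up frame): v₁ = (-0.391, 0.559, -0.731), v₂ = (-0.654, 0.377, -0.656).
The plane normal is n = v₁ × v₂ ∝ (-0.091, 0.221, 0.218).
Dip δ = arctan(|n_h|/n_z) = arctan(0.239/0.218) = 47.7°.
Dip direction = azimuth of (n_x, n_y) = atan2(-0.091, 0.221) = 338°.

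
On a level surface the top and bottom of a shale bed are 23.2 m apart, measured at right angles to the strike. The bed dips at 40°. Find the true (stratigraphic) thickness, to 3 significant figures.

True thickness t = w · sin(dip) = 23.2 × sin 40°
t = 23.2 × 0.6428 = 14.913 m

14.9 m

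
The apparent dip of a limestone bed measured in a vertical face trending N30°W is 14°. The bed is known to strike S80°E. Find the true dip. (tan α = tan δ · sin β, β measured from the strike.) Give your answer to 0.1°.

18.0°

β = acute angle between strike S80°E and section N30°W = 50°.
tan δ = tan α / sin β = tan 14° / sin 50° = 0.2493 / 0.7660 = 0.3255
true dip = arctan 0.3255 = 18.03°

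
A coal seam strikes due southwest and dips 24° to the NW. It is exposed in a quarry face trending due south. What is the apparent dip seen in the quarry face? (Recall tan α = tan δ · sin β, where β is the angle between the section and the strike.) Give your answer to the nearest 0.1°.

Angle between strike (due southwest) and section (due south): β = 45°.
tan α = tan 24° × sin 45° = 0.4452 × 0.7071 = 0.3148
α = arctan(0.3148) = 17.48°

17.5°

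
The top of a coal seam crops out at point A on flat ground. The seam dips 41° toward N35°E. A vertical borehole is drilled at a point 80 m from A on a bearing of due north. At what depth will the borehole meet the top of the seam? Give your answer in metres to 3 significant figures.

The hole lies 35° from the dip direction, so the down-dip offset is 80 × cos 35° = 65.53 m.
Depth = down-dip offset × tan(dip) = 65.53 × tan 41° = 65.53 × 0.8693
Depth = 56.97 m

57.0 m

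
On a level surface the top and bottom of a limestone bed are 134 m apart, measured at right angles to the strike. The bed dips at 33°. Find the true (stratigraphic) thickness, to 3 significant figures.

73.0 m

True thickness t = w · sin(dip) = 134 × sin 33°
t = 134 × 0.5446 = 72.982 m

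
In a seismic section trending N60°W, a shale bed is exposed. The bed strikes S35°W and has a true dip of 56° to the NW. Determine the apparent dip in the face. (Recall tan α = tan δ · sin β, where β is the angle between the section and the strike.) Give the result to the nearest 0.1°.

55.9°

The section lies 85° from the strike.
tan α = tan 56° × sin 85° = 1.4826 × 0.9962 = 1.4769
α = arctan(1.4769) = 55.90°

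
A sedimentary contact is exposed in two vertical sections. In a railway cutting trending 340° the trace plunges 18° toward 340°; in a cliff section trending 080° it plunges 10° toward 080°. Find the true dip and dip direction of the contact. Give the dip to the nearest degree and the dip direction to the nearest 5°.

Represent each trace as a vector plunging at its apparent dip toward its trend (east-north-up frame): v₁ = (-0.325, 0.894, -0.309), v₂ = (0.970, 0.171, -0.174).
n = v₁ × v₂ = (0.102, 0.356, 0.922) (taken with n_z > 0).
Dip δ = arctan(|n_h|/n_z) = arctan(0.371/0.922) = 21.9°.
Dip direction = atan2(0.102, 0.356) = 16° (azimuth of n's horizontal projection).

true dip 22°, dip direction 015°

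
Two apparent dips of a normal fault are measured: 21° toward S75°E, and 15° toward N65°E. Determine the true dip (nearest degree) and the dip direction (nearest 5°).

The two traces are lines in the plane: v₁ = (sin 105°·cos 21°, cos 105°·cos 21°, −sin 21°), v₂ = (sin 65°·cos 15°, cos 65°·cos 15°, −sin 15°).
n = v₁ × v₂ = (0.209, -0.080, 0.580) (taken with n_z > 0).
True dip = arccos(n_z / |n|) = arccos(0.9329) = 21.1°.
Dip direction = atan2(0.209, -0.080) = 111° (azimuth of n's horizontal projection).

true dip 21°, dip direction 110°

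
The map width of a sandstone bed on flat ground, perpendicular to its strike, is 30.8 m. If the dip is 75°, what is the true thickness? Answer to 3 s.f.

True thickness t = w · sin(dip) = 30.8 × sin 75°
t = 30.8 × 0.9659 = 29.751 m

29.8 m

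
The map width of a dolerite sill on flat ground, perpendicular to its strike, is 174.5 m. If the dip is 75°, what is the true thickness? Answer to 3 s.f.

169 m

True thickness t = w · sin(dip) = 174.5 × sin 75°
t = 174.5 × 0.9659 = 168.554 m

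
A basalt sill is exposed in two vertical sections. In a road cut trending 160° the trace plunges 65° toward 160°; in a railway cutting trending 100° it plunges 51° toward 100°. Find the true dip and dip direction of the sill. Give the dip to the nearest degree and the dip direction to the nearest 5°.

The two traces are lines in the plane: v₁ = (sin 160°·cos 65°, cos 160°·cos 65°, −sin 65°), v₂ = (sin 100°·cos 51°, cos 100°·cos 51°, −sin 51°).
n = v₁ × v₂ = (0.210, -0.449, 0.230) (taken with n_z > 0).
tan δ = √(n_x²+n_y²)/n_z = 0.496/0.230, so δ = 65.1°.
Dip direction = azimuth of (n_x, n_y) = atan2(0.210, -0.449) = 155°.

true dip 65°, dip direction 155°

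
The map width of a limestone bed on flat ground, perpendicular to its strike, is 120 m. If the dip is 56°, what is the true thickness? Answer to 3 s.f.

True thickness t = w · sin(dip) = 120 × sin 56°
t = 120 × 0.8290 = 99.485 m

99.5 m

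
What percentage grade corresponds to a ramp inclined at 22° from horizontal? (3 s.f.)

grade % = 100 × tan 22° = 100 × 0.4040

40.4%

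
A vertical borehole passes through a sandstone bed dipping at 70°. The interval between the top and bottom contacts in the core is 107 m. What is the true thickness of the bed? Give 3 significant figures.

True thickness t = h · cos(dip) = 107 × cos 70°
t = 107 × 0.3420 = 36.596 m

36.6 m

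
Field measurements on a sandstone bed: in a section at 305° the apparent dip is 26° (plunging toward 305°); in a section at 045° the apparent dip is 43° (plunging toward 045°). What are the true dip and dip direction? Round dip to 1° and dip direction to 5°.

Represent each trace as a vector plunging at its apparent dip toward its trend (east-north-up frame): v₁ = (-0.736, 0.516, -0.438), v₂ = (0.517, 0.517, -0.682).
Cross product v₁ × v₂ gives the pole to the plane: n ∝ (0.125, 0.729, 0.647).
Dip δ = arctan(|n_h|/n_z) = arctan(0.739/0.647) = 48.8°.
Dip direction = atan2(0.125, 0.729) = 10° (azimuth of n's horizontal projection).

true dip 49°, dip direction 010°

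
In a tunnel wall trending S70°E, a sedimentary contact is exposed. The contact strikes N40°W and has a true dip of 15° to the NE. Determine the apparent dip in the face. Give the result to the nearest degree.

Angle between strike (N40°W) and section (S70°E): β = 30°.
tan α = tan 15° × sin 30° = 0.2679 × 0.5000 = 0.1340
apparent dip = arctan 0.1340 = 7.63°

8°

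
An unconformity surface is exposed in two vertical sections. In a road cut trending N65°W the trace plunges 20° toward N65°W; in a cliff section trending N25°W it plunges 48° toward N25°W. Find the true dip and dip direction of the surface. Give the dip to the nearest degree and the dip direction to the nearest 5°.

The two traces are lines in the plane: v₁ = (sin 295°·cos 20°, cos 295°·cos 20°, −sin 20°), v₂ = (sin 335°·cos 48°, cos 335°·cos 48°, −sin 48°).
n = v₁ × v₂ = (0.088, 0.536, 0.404) (taken with n_z > 0).
True dip = arccos(n_z / |n|) = arccos(0.5969) = 53.4°.
Dip direction = atan2(0.088, 0.536) = 9° (azimuth of n's horizontal projection).

true dip 53°, dip direction 010°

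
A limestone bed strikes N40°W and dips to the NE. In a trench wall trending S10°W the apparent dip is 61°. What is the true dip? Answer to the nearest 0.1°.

The section is 50° from the strike.
tan δ = tan α / sin β = tan 61° / sin 50° = 1.8040 / 0.7660 = 2.3550
true dip = arctan 2.3550 = 66.99°

67.0°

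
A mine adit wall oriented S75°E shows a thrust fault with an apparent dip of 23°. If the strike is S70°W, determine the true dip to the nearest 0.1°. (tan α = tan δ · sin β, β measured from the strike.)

The section is 35° from the strike.
tan δ = tan α / sin β = tan 23° / sin 35° = 0.4245 / 0.5736 = 0.7400
δ = arctan(0.7400) = 36.50°

36.5°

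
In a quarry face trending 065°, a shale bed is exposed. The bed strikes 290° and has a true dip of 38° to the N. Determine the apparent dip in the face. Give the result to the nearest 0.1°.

The section lies 45° from the strike.
tan(apparent dip) = tan 38° · sin 45° = 0.5525
α = arctan(0.5525) = 28.92°

28.9°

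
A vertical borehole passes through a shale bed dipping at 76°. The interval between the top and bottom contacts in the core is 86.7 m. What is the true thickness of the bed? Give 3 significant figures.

21.0 m

True thickness t = h · cos(dip) = 86.7 × cos 76°
t = 86.7 × 0.2419 = 20.975 m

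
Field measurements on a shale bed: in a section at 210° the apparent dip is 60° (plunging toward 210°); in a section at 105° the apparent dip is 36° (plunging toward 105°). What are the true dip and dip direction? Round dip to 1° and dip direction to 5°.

Each apparent-dip line lies in the plane. As unit vectors (x east, y north, z up), v₁ plunges 60°→210° and v₂ plunges 36°→105°.
n = v₁ × v₂ = (0.073, -0.824, 0.391) (taken with n_z > 0).
True dip = arccos(n_z / |n|) = arccos(0.4272) = 64.7°.
Dip direction = atan2(0.073, -0.824) = 175° (azimuth of n's horizontal projection).

true dip 65°, dip direction 175°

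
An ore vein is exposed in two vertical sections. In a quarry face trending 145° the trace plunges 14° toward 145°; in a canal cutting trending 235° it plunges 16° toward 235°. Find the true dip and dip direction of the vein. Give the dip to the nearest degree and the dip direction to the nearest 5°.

The two traces are lines in the plane: v₁ = (sin 145°·cos 14°, cos 145°·cos 14°, −sin 14°), v₂ = (sin 235°·cos 16°, cos 235°·cos 16°, −sin 16°).
The plane normal is n = v₁ × v₂ ∝ (-0.086, -0.344, 0.933).
True dip = arccos(n_z / |n|) = arccos(0.9348) = 20.8°.
Dip direction = azimuth of (n_x, n_y) = atan2(-0.086, -0.344) = 194°.

true dip 21°, dip direction 195°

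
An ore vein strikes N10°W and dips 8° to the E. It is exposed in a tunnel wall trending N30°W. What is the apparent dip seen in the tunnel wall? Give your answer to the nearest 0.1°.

The strike is N10°W and the section trends N30°W; the acute angle between them is β = 20°.
tan α = tan 8° × sin 20° = 0.1405 × 0.3420 = 0.0481
α = arctan(0.0481) = 2.75°

2.8°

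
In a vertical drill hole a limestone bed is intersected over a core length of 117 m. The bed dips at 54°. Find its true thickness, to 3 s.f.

True thickness t = h · cos(dip) = 117 × cos 54°
t = 117 × 0.5878 = 68.771 m

68.8 m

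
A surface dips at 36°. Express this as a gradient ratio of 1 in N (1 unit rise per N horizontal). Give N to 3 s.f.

1 in 1.38

1 : N means tan θ = 1/N, so N = 1/tan 36° = 1/0.7265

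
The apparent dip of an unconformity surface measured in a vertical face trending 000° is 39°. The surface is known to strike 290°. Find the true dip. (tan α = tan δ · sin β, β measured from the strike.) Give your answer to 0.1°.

The section is 70° from the strike.
tan(true dip) = tan 39° / sin 70° = 0.8618
δ = arctan(0.8618) = 40.75°

40.8°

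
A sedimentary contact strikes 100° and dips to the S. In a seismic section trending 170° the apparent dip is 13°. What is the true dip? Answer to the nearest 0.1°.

The section is 70° from the strike.
tan(true dip) = tan 13° / sin 70° = 0.2457
δ = arctan(0.2457) = 13.80°

13.8°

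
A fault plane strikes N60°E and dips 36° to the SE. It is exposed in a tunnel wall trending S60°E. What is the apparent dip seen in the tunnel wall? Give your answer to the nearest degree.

32°

The section lies 60° from the strike.
tan(apparent dip) = tan 36° · sin 60° = 0.6292
α = arctan(0.6292) = 32.18°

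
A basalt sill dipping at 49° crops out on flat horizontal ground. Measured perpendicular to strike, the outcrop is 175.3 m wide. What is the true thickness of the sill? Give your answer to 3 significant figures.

132 m

True thickness t = w · sin(dip) = 175.3 × sin 49°
t = 175.3 × 0.7547 = 132.301 m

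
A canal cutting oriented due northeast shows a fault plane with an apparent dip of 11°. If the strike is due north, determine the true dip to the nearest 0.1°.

15.4°

β = acute angle between strike due north and section due northeast = 45°.
tan δ = tan α / sin β = tan 11° / sin 45° = 0.1944 / 0.7071 = 0.2749
true dip = arctan 0.2749 = 15.37°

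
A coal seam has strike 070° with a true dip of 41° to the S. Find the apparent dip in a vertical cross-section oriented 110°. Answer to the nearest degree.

29°

Angle between strike (070°) and section (110°): β = 40°.
tan(apparent dip) = tan 41° · sin 40° = 0.5588
apparent dip = arctan 0.5588 = 29.20°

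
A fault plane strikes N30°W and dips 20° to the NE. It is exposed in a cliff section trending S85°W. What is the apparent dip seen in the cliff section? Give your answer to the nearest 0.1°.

18.3°

Angle between strike (N30°W) and section (S85°W): β = 65°.
tan α = tan 20° × sin 65° = 0.3640 × 0.9063 = 0.3299
α = arctan(0.3299) = 18.26°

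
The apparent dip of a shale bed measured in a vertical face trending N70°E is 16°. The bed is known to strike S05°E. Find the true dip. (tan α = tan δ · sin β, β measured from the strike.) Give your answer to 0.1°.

The section is 75° from the strike.
tan(true dip) = tan 16° / sin 75° = 0.2969
true dip = arctan 0.2969 = 16.53°

16.5°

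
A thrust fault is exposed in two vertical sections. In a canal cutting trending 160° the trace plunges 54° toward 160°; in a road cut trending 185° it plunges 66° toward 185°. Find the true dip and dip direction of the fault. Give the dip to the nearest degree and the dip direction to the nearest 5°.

true dip 70°, dip direction 220°

Each apparent-dip line lies in the plane. As unit vectors (x east, y north, z up), v₁ plunges 54°→160° and v₂ plunges 66°→185°.
The plane normal is n = v₁ × v₂ ∝ (-0.177, -0.212, 0.101).
Dip δ = arctan(|n_h|/n_z) = arctan(0.276/0.101) = 69.9°.
The horizontal component of n points toward azimuth atan2(n_x, n_y) = 220°, the dip direction.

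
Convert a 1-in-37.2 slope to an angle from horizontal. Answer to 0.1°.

1.5°

tan θ = 1/37.2 = 0.0269
θ = arctan(0.0269) = 1.54°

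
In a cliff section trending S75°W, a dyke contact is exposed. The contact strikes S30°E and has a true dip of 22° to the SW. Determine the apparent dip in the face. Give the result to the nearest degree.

The section lies 75° from the strike.
tan(apparent dip) = tan 22° · sin 75° = 0.3903
apparent dip = arctan 0.3903 = 21.32°

21°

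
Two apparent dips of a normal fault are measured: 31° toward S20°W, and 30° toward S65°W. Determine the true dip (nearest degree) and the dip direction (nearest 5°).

true dip 33°, dip direction 220°

Represent each trace as a vector plunging at its apparent dip toward its trend (east-north-up frame): v₁ = (-0.293, -0.805, -0.515), v₂ = (-0.785, -0.366, -0.500).
The plane normal is n = v₁ × v₂ ∝ (-0.214, -0.258, 0.525).
Dip δ = arctan(|n_h|/n_z) = arctan(0.335/0.525) = 32.6°.
Dip direction = azimuth of (n_x, n_y) = atan2(-0.214, -0.258) = 220°.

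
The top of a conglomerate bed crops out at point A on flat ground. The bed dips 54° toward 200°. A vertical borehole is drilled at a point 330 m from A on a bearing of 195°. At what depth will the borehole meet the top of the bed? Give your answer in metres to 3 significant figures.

The hole lies 5° from the dip direction, so the down-dip offset is 330 × cos 5° = 328.74 m.
Depth = down-dip offset × tan(dip) = 328.74 × tan 54° = 328.74 × 1.3764
Depth = 452.48 m

452 m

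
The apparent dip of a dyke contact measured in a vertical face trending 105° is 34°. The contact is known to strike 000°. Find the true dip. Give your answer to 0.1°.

The section is 75° from the strike.
tan(true dip) = tan 34° / sin 75° = 0.6983
δ = arctan(0.6983) = 34.93°

34.9°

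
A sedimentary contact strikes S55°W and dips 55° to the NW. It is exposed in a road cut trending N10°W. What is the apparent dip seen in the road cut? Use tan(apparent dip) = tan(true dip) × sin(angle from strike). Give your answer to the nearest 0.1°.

52.3°

The strike is S55°W and the section trends N10°W; the acute angle between them is β = 65°.
tan(apparent dip) = tan 55° · sin 65° = 1.2943
α = arctan(1.2943) = 52.31°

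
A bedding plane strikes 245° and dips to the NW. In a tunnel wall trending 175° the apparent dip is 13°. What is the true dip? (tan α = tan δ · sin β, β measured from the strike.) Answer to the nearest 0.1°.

13.8°

The section is 70° from the strike.
tan δ = tan α / sin β = tan 13° / sin 70° = 0.2309 / 0.9397 = 0.2457
δ = arctan(0.2457) = 13.80°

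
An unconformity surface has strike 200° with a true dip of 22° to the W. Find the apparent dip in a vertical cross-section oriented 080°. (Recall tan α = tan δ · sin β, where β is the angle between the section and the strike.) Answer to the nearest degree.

Angle between strike (200°) and section (080°): β = 60°.
tan(apparent dip) = tan 22° · sin 60° = 0.3499
α = arctan(0.3499) = 19.28°

19°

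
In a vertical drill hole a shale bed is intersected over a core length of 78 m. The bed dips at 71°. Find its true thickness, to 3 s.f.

True thickness t = h · cos(dip) = 78 × cos 71°
t = 78 × 0.3256 = 25.394 m

25.4 m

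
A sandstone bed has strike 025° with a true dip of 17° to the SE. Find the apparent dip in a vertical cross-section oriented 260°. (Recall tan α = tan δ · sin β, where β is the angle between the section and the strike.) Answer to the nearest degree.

14°

The strike is 025° and the section trends 260°; the acute angle between them is β = 55°.
tan α = tan 17° × sin 55° = 0.3057 × 0.8192 = 0.2504
α = arctan(0.2504) = 14.06°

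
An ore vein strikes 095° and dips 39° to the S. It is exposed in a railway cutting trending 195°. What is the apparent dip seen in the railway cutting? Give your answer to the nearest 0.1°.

Angle between strike (095°) and section (195°): β = 80°.
tan α = tan 39° × sin 80° = 0.8098 × 0.9848 = 0.7975
apparent dip = arctan 0.7975 = 38.57°

38.6°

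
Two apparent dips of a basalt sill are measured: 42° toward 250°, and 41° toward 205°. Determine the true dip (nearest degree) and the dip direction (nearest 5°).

Each apparent-dip line lies in the plane. As unit vectors (x east, y north, z up), v₁ plunges 42°→250° and v₂ plunges 41°→205°.
n = v₁ × v₂ = (-0.291, -0.245, 0.397) (taken with n_z > 0).
True dip = arccos(n_z / |n|) = arccos(0.7219) = 43.8°.
The horizontal component of n points toward azimuth atan2(n_x, n_y) = 230°, the dip direction.

true dip 44°, dip direction 230°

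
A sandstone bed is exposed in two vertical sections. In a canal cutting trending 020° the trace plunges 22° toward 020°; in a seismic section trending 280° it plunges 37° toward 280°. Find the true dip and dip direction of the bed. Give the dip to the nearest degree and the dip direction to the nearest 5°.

The two traces are lines in the plane: v₁ = (sin 20°·cos 22°, cos 20°·cos 22°, −sin 22°), v₂ = (sin 280°·cos 37°, cos 280°·cos 37°, −sin 37°).
The plane normal is n = v₁ × v₂ ∝ (-0.472, 0.485, 0.729).
True dip = arccos(n_z / |n|) = arccos(0.7327) = 42.9°.
Dip direction = azimuth of (n_x, n_y) = atan2(-0.472, 0.485) = 316°.

true dip 43°, dip direction 315°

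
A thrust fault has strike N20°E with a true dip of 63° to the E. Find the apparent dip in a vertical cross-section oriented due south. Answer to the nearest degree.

The section lies 20° from the strike.
tan α = tan 63° × sin 20° = 1.9626 × 0.3420 = 0.6713
apparent dip = arctan 0.6713 = 33.87°

34°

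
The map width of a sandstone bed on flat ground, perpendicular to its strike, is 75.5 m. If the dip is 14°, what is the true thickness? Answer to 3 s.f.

18.3 m

True thickness t = w · sin(dip) = 75.5 × sin 14°
t = 75.5 × 0.2419 = 18.265 m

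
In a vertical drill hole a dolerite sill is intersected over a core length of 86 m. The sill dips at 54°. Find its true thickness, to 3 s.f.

50.5 m

True thickness t = h · cos(dip) = 86 × cos 54°
t = 86 × 0.5878 = 50.550 m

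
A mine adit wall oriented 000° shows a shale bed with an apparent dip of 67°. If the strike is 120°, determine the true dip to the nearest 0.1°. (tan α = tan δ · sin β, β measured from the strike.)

69.8°

The section is 60° from the strike.
tan δ = tan α / sin β = tan 67° / sin 60° = 2.3559 / 0.8660 = 2.7203
δ = arctan(2.7203) = 69.82°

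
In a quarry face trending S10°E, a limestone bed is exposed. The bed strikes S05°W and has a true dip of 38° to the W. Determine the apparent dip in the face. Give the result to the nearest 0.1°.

11.4°

The strike is S05°W and the section trends S10°E; the acute angle between them is β = 15°.
tan(apparent dip) = tan 38° · sin 15° = 0.2022
α = arctan(0.2022) = 11.43°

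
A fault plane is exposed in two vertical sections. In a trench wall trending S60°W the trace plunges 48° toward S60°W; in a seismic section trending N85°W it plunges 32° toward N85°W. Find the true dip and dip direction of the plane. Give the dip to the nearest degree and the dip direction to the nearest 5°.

true dip 51°, dip direction 215°

Represent each trace as a vector plunging at its apparent dip toward its trend (east-north-up frame): v₁ = (-0.579, -0.335, -0.743), v₂ = (-0.845, 0.074, -0.530).
The plane normal is n = v₁ × v₂ ∝ (-0.232, -0.321, 0.325).
tan δ = √(n_x²+n_y²)/n_z = 0.396/0.325, so δ = 50.6°.
Dip direction = azimuth of (n_x, n_y) = atan2(-0.232, -0.321) = 216°.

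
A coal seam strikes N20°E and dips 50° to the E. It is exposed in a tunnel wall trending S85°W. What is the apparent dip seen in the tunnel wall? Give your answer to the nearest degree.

47°

The section lies 65° from the strike.
tan α = tan 50° × sin 65° = 1.1918 × 0.9063 = 1.0801
α = arctan(1.0801) = 47.21°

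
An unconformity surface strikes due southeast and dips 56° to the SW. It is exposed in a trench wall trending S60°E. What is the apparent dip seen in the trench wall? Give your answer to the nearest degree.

21°

The strike is due southeast and the section trends S60°E; the acute angle between them is β = 15°.
tan α = tan 56° × sin 15° = 1.4826 × 0.2588 = 0.3837
α = arctan(0.3837) = 20.99°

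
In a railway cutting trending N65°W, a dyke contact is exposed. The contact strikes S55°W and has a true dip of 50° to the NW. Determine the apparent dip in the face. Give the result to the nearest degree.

The section lies 60° from the strike.
tan α = tan 50° × sin 60° = 1.1918 × 0.8660 = 1.0321
apparent dip = arctan 1.0321 = 45.90°

46°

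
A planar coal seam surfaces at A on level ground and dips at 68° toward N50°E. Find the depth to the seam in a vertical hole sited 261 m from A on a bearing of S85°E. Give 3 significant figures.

457 m

The hole lies 45° from the dip direction, so the down-dip offset is 261 × cos 45° = 184.55 m.
Depth = down-dip offset × tan(dip) = 184.55 × tan 68° = 184.55 × 2.4751
Depth = 456.79 m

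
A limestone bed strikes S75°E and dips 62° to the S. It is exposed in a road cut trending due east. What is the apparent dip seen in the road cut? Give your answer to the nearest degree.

The strike is S75°E and the section trends due east; the acute angle between them is β = 15°.
tan(apparent dip) = tan 62° · sin 15° = 0.4868
apparent dip = arctan 0.4868 = 25.96°

26°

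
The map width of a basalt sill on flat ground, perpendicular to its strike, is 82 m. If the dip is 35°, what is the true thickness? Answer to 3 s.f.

True thickness t = w · sin(dip) = 82 × sin 35°
t = 82 × 0.5736 = 47.033 m

47.0 m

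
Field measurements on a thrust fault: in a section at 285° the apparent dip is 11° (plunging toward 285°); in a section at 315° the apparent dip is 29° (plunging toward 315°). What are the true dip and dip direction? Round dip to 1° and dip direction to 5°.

The two traces are lines in the plane: v₁ = (sin 285°·cos 11°, cos 285°·cos 11°, −sin 11°), v₂ = (sin 315°·cos 29°, cos 315°·cos 29°, −sin 29°).
Cross product v₁ × v₂ gives the pole to the plane: n ∝ (0.005, 0.342, 0.429).
True dip = arccos(n_z / |n|) = arccos(0.7824) = 38.5°.
The horizontal component of n points toward azimuth atan2(n_x, n_y) = 1°, the dip direction.

true dip 39°, dip direction 000°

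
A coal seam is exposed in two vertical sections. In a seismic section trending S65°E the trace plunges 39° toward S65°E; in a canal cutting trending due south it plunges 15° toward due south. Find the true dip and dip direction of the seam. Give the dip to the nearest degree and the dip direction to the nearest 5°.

true dip 39°, dip direction 110°

Represent each trace as a vector plunging at its apparent dip toward its trend (east-north-up frame): v₁ = (0.704, -0.328, -0.629), v₂ = (0.000, -0.966, -0.259).
The plane normal is n = v₁ × v₂ ∝ (0.523, -0.182, 0.680).
True dip = arccos(n_z / |n|) = arccos(0.7756) = 39.1°.
Dip direction = azimuth of (n_x, n_y) = atan2(0.523, -0.182) = 109°.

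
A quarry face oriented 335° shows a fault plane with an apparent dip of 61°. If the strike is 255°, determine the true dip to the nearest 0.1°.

61.4°

The section is 80° from the strike.
tan(true dip) = tan 61° / sin 80° = 1.8319
δ = arctan(1.8319) = 61.37°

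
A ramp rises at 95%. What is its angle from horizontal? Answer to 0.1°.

tan θ = 95/100 = 0.9500
θ = arctan(0.9500) = 43.53°

43.5°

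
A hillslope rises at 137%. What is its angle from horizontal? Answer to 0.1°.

tan θ = 137/100 = 1.3700
θ = arctan(1.3700) = 53.87°

53.9°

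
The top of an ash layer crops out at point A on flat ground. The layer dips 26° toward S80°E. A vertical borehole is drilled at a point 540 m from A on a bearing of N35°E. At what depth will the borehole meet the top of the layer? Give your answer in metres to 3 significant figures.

The hole lies 65° from the dip direction, so the down-dip offset is 540 × cos 65° = 228.21 m.
Depth = down-dip offset × tan(dip) = 228.21 × tan 26° = 228.21 × 0.4877
Depth = 111.31 m

111 m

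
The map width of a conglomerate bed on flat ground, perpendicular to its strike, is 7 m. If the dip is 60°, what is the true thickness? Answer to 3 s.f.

True thickness t = w · sin(dip) = 7 × sin 60°
t = 7 × 0.8660 = 6.062 m

6.06 m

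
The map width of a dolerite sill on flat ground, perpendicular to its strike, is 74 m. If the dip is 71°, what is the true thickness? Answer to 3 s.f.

True thickness t = w · sin(dip) = 74 × sin 71°
t = 74 × 0.9455 = 69.968 m

70.0 m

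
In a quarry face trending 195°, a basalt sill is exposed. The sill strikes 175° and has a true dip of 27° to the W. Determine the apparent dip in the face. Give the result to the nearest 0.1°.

The section lies 20° from the strike.
tan(apparent dip) = tan 27° · sin 20° = 0.1743
α = arctan(0.1743) = 9.89°

9.9°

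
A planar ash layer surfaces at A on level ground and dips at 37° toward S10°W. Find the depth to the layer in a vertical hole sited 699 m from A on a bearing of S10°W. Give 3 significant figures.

527 m

The hole is directly down-dip from the outcrop, so the down-dip offset is 699 m.
Depth = down-dip offset × tan(dip) = 699.00 × tan 37° = 699.00 × 0.7536
Depth = 526.73 m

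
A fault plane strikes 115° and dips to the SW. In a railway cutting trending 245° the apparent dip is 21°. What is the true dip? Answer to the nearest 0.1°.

26.6°

β = acute angle between strike 115° and section 245° = 50°.
tan δ = tan α / sin β = tan 21° / sin 50° = 0.3839 / 0.7660 = 0.5011
δ = arctan(0.5011) = 26.62°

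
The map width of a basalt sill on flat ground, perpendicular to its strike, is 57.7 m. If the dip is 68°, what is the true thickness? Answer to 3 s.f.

53.5 m

True thickness t = w · sin(dip) = 57.7 × sin 68°
t = 57.7 × 0.9272 = 53.499 m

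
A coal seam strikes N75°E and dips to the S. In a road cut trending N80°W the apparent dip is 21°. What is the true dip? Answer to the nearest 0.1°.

42.2°

The section is 25° from the strike.
tan(true dip) = tan 21° / sin 25° = 0.9083
δ = arctan(0.9083) = 42.25°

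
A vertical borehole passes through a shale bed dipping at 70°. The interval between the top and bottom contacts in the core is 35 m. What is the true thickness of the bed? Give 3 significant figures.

True thickness t = h · cos(dip) = 35 × cos 70°
t = 35 × 0.3420 = 11.971 m

12.0 m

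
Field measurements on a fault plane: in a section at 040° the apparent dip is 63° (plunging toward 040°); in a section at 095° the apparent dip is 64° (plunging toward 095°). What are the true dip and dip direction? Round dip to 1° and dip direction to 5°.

The two traces are lines in the plane: v₁ = (sin 40°·cos 63°, cos 40°·cos 63°, −sin 63°), v₂ = (sin 95°·cos 64°, cos 95°·cos 64°, −sin 64°).
Cross product v₁ × v₂ gives the pole to the plane: n ∝ (0.347, 0.127, 0.163).
True dip = arccos(n_z / |n|) = arccos(0.4040) = 66.2°.
Dip direction = atan2(0.347, 0.127) = 70° (azimuth of n's horizontal projection).

true dip 66°, dip direction 070°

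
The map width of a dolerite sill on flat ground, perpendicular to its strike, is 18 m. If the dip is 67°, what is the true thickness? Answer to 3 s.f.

16.6 m

True thickness t = w · sin(dip) = 18 × sin 67°
t = 18 × 0.9205 = 16.569 m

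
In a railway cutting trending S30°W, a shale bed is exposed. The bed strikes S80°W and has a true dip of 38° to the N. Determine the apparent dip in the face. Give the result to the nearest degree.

Angle between strike (S80°W) and section (S30°W): β = 50°.
tan(apparent dip) = tan 38° · sin 50° = 0.5985
apparent dip = arctan 0.5985 = 30.90°

31°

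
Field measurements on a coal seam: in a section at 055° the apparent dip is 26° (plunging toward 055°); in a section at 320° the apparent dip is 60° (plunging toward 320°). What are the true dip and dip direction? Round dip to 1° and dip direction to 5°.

true dip 62°, dip direction 340°

Each apparent-dip line lies in the plane. As unit vectors (x east, y north, z up), v₁ plunges 26°→055° and v₂ plunges 60°→320°.
n = v₁ × v₂ = (-0.279, 0.779, 0.448) (taken with n_z > 0).
Dip δ = arctan(|n_h|/n_z) = arctan(0.827/0.448) = 61.6°.
Dip direction = azimuth of (n_x, n_y) = atan2(-0.279, 0.779) = 340°.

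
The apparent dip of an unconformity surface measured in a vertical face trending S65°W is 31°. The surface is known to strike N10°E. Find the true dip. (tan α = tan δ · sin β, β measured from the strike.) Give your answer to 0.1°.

36.3°

β = acute angle between strike N10°E and section S65°W = 55°.
tan δ = tan α / sin β = tan 31° / sin 55° = 0.6009 / 0.8192 = 0.7335
true dip = arctan 0.7335 = 36.26°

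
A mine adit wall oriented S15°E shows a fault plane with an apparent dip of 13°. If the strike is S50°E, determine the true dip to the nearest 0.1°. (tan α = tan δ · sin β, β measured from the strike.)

21.9°

β = acute angle between strike S50°E and section S15°E = 35°.
tan δ = tan α / sin β = tan 13° / sin 35° = 0.2309 / 0.5736 = 0.4025
δ = arctan(0.4025) = 21.93°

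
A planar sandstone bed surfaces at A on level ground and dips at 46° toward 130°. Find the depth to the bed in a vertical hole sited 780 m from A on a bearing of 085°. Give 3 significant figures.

571 m

The hole lies 45° from the dip direction, so the down-dip offset is 780 × cos 45° = 551.54 m.
Depth = down-dip offset × tan(dip) = 551.54 × tan 46° = 551.54 × 1.0355
Depth = 571.14 m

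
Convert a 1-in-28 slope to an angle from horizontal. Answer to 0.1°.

tan θ = 1/28 = 0.0357
θ = arctan(0.0357) = 2.05°

2.0°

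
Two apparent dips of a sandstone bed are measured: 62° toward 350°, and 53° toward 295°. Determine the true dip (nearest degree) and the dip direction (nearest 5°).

true dip 62°, dip direction 340°

Represent each trace as a vector plunging at its apparent dip toward its trend (east-north-up frame): v₁ = (-0.082, 0.462, -0.883), v₂ = (-0.545, 0.254, -0.799).
The plane normal is n = v₁ × v₂ ∝ (-0.145, 0.416, 0.231).
Dip δ = arctan(|n_h|/n_z) = arctan(0.441/0.231) = 62.3°.
Dip direction = atan2(-0.145, 0.416) = 341° (azimuth of n's horizontal projection).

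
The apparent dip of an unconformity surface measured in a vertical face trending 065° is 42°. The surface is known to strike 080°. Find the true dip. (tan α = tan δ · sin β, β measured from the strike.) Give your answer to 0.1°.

74.0°

β = acute angle between strike 080° and section 065° = 15°.
tan(true dip) = tan 42° / sin 15° = 3.4789
true dip = arctan 3.4789 = 73.96°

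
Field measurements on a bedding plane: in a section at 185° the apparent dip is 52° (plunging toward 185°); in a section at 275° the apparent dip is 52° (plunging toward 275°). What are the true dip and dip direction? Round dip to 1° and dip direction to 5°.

true dip 61°, dip direction 230°

Each apparent-dip line lies in the plane. As unit vectors (x east, y north, z up), v₁ plunges 52°→185° and v₂ plunges 52°→275°.
Cross product v₁ × v₂ gives the pole to the plane: n ∝ (-0.526, -0.441, 0.379).
tan δ = √(n_x²+n_y²)/n_z = 0.686/0.379, so δ = 61.1°.
Dip direction = azimuth of (n_x, n_y) = atan2(-0.526, -0.441) = 230°.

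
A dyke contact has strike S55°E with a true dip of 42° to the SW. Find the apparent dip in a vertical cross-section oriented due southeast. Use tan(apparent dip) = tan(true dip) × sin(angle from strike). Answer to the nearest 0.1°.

8.9°

The strike is S55°E and the section trends due southeast; the acute angle between them is β = 10°.
tan(apparent dip) = tan 42° · sin 10° = 0.1564
α = arctan(0.1564) = 8.89°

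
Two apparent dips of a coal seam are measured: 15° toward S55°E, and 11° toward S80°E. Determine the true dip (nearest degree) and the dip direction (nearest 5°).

true dip 16°, dip direction 150°

The two traces are lines in the plane: v₁ = (sin 125°·cos 15°, cos 125°·cos 15°, −sin 15°), v₂ = (sin 100°·cos 11°, cos 100°·cos 11°, −sin 11°).
Cross product v₁ × v₂ gives the pole to the plane: n ∝ (0.062, -0.099, 0.401).
tan δ = √(n_x²+n_y²)/n_z = 0.117/0.401, so δ = 16.2°.
Dip direction = azimuth of (n_x, n_y) = atan2(0.062, -0.099) = 148°.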